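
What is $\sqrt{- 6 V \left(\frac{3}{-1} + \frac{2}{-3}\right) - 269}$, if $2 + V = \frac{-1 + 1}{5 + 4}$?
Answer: $i \sqrt{313} \approx 17.692 i$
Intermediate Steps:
$V = -2$ ($V = -2 + \frac{-1 + 1}{5 + 4} = -2 + \frac{0}{9} = -2 + 0 \cdot \frac{1}{9} = -2 + 0 = -2$)
$\sqrt{- 6 V \left(\frac{3}{-1} + \frac{2}{-3}\right) - 269} = \sqrt{\left(-6\right) \left(-2\right) \left(\frac{3}{-1} + \frac{2}{-3}\right) - 269} = \sqrt{12 \left(3 \left(-1\right) + 2 \left(- \frac{1}{3}\right)\right) - 269} = \sqrt{12 \left(-3 - \frac{2}{3}\right) - 269} = \sqrt{12 \left(- \frac{11}{3}\right) - 269} = \sqrt{-44 - 269} = \sqrt{-313} = i \sqrt{313}$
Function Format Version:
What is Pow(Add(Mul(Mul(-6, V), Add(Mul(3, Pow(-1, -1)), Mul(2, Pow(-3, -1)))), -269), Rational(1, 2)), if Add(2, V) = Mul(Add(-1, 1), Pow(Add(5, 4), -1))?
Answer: Mul(I, Pow(313, Rational(1, 2))) ≈ Mul(17.692, I)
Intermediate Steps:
V = -2 (V = Add(-2, Mul(Add(-1, 1), Pow(Add(5, 4), -1))) = Add(-2, Mul(0, Pow(9, -1))) = Add(-2, Mul(0, Rational(1, 9))) = Add(-2, 0) = -2)
Pow(Add(Mul(Mul(-6, V), Add(Mul(3, Pow(-1, -1)), Mul(2, Pow(-3, -1)))), -269), Rational(1, 2)) = Pow(Add(Mul(Mul(-6, -2), Add(Mul(3, Pow(-1, -1)), Mul(2, Pow(-3, -1)))), -269), Rational(1, 2)) = Pow(Add(Mul(12, Add(Mul(3, -1), Mul(2, Rational(-1, 3)))), -269), Rational(1, 2)) = Pow(Add(Mul(12, Add(-3, Rational(-2, 3))), -269), Rational(1, 2)) = Pow(Add(Mul(12, Rational(-11, 3)), -269), Rational(1, 2)) = Pow(Add(-44, -269), Rational(1, 2)) = Pow(-313, Rational(1, 2)) = Mul(I, Pow(313, Rational(1, 2)))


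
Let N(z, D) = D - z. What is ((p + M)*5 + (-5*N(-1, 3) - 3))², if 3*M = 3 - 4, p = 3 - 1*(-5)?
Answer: 2116/9 ≈ 235.11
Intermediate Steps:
p = 8 (p = 3 + 5 = 8)
M = -⅓ (M = (3 - 4)/3 = (⅓)*(-1) = -⅓ ≈ -0.33333)
((p + M)*5 + (-5*N(-1, 3) - 3))² = ((8 - ⅓)*5 + (-5*(3 - 1*(-1)) - 3))² = ((23/3)*5 + (-5*(3 + 1) - 3))² = (115/3 + (-5*4 - 3))² = (115/3 + (-20 - 3))² = (115/3 - 23)² = (46/3)² = 2116/9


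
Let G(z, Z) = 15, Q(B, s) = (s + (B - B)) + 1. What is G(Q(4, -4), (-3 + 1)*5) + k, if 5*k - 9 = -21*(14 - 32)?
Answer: 462/5 ≈ 92.400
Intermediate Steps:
Q(B, s) = 1 + s (Q(B, s) = (s + 0) + 1 = s + 1 = 1 + s)
k = 387/5 (k = 9/5 + (-21*(14 - 32))/5 = 9/5 + (-21*(-18))/5 = 9/5 + (⅕)*378 = 9/5 + 378/5 = 387/5 ≈ 77.400)
G(Q(4, -4), (-3 + 1)*5) + k = 15 + 387/5 = 462/5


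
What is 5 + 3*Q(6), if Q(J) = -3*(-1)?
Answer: 14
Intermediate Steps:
Q(J) = 3
5 + 3*Q(6) = 5 + 3*3 = 5 + 9 = 14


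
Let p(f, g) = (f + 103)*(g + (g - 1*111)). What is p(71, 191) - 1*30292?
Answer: 16862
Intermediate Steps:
p(f, g) = (-111 + 2*g)*(103 + f) (p(f, g) = (103 + f)*(g + (g - 111)) = (103 + f)*(g + (-111 + g)) = (103 + f)*(-111 + 2*g) = (-111 + 2*g)*(103 + f))
p(71, 191) - 1*30292 = (-11433 - 111*71 + 206*191 + 2*71*191) - 1*30292 = (-11433 - 7881 + 39346 + 27122) - 30292 = 47154 - 30292 = 16862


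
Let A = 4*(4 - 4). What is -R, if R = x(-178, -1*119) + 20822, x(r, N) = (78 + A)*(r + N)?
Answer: 2344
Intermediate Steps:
A = 0 (A = 4*0 = 0)
x(r, N) = 78*N + 78*r (x(r, N) = (78 + 0)*(r + N) = 78*(N + r) = 78*N + 78*r)
R = -2344 (R = (78*(-1*119) + 78*(-178)) + 20822 = (78*(-119) - 13884) + 20822 = (-9282 - 13884) + 20822 = -23166 + 20822 = -2344)
-R = -1*(-2344) = 2344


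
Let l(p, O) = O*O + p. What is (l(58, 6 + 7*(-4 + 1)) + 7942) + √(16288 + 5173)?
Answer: 8225 + √21461 ≈ 8371.5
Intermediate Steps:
l(p, O) = p + O² (l(p, O) = O² + p = p + O²)
(l(58, 6 + 7*(-4 + 1)) + 7942) + √(16288 + 5173) = ((58 + (6 + 7*(-4 + 1))²) + 7942) + √(16288 + 5173) = ((58 + (6 + 7*(-3))²) + 7942) + √21461 = ((58 + (6 - 21)²) + 7942) + √21461 = ((58 + (-15)²) + 7942) + √21461 = ((58 + 225) + 7942) + √21461 = (283 + 7942) + √21461 = 8225 + √21461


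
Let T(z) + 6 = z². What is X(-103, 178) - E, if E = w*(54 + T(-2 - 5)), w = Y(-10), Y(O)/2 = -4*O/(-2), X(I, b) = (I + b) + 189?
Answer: 4144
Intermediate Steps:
X(I, b) = 189 + I + b
T(z) = -6 + z²
Y(O) = 4*O (Y(O) = 2*(-4*O/(-2)) = 2*(-4*O*(-½)) = 2*(2*O) = 4*O)
w = -40 (w = 4*(-10) = -40)
E = -3880 (E = -40*(54 + (-6 + (-2 - 5)²)) = -40*(54 + (-6 + (-7)²)) = -40*(54 + (-6 + 49)) = -40*(54 + 43) = -40*97 = -3880)
X(-103, 178) - E = (189 - 103 + 178) - 1*(-3880) = 264 + 3880 = 4144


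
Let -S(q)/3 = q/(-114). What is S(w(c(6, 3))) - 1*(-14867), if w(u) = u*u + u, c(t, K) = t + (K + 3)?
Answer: 282551/19 ≈ 14871.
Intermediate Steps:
c(t, K) = 3 + K + t (c(t, K) = t + (3 + K) = 3 + K + t)
w(u) = u + u**2 (w(u) = u**2 + u = u + u**2)
S(q) = q/38 (S(q) = -3*q/(-114) = -3*q*(-1)/114 = -(-1)*q/38 = q/38)
S(w(c(6, 3))) - 1*(-14867) = ((3 + 3 + 6)*(1 + (3 + 3 + 6)))/38 - 1*(-14867) = (12*(1 + 12))/38 + 14867 = (12*13)/38 + 14867 = (1/38)*156 + 14867 = 78/19 + 14867 = 282551/19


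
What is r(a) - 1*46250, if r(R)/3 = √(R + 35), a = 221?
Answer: -46202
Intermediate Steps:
r(R) = 3*√(35 + R) (r(R) = 3*√(R + 35) = 3*√(35 + R))
r(a) - 1*46250 = 3*√(35 + 221) - 1*46250 = 3*√256 - 46250 = 3*16 - 46250 = 48 - 46250 = -46202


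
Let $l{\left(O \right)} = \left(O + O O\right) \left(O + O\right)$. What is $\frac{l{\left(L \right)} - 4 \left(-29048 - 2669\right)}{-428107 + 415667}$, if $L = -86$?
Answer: $\frac{282613}{3110} \approx 90.872$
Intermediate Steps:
$l{\left(O \right)} = 2 O \left(O + O^{2}\right)$ ($l{\left(O \right)} = \left(O + O^{2}\right) 2 O = 2 O \left(O + O^{2}\right)$)
$\frac{l{\left(L \right)} - 4 \left(-29048 - 2669\right)}{-428107 + 415667} = \frac{2 \left(-86\right)^{2} \left(1 - 86\right) - 4 \left(-29048 - 2669\right)}{-428107 + 415667} = \frac{2 \cdot 7396 \left(-85\right) - -126868}{-12440} = \left(-1257320 + 126868\right) \left(- \frac{1}{12440}\right) = \left(-1130452\right) \left(- \frac{1}{12440}\right) = \frac{282613}{3110}$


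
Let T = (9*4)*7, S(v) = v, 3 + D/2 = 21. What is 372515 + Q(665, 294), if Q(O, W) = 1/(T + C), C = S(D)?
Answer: 107284321/288 ≈ 3.7252e+5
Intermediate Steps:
D = 36 (D = -6 + 2*21 = -6 + 42 = 36)
C = 36
T = 252 (T = 36*7 = 252)
Q(O, W) = 1/288 (Q(O, W) = 1/(252 + 36) = 1/288)
372515 + Q(665, 294) = 372515 + 1/288 = 107284321/288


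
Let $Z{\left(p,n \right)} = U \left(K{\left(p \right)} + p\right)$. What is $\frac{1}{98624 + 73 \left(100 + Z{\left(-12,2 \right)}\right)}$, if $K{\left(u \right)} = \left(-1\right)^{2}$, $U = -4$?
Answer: $\frac{1}{109136} \approx 9.1629 \cdot 10^{-6}$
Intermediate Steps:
$K{\left(u \right)} = 1$
$Z{\left(p,n \right)} = -4 - 4 p$ ($Z{\left(p,n \right)} = - 4 \left(1 + p\right) = -4 - 4 p$)
$\frac{1}{98624 + 73 \left(100 + Z{\left(-12,2 \right)}\right)} = \frac{1}{98624 + 73 \left(100 - -44\right)} = \frac{1}{98624 + 73 \left(100 + \left(-4 + 48\right)\right)} = \frac{1}{98624 + 73 \left(100 + 44\right)} = \frac{1}{98624 + 73 \cdot 144} = \frac{1}{98624 + 10512} = \frac{1}{109136}$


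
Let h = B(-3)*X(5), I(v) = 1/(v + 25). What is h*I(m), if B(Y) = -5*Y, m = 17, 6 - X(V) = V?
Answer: 5/14 ≈ 0.35714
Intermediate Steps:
X(V) = 6 - V
I(v) = 1/(25 + v)
h = 15 (h = (-5*(-3))*(6 - 1*5) = 15*(6 - 5) = 15*1 = 15)
h*I(m) = 15/(25 + 17) = 15/42 = 15*(1/42) = 5/14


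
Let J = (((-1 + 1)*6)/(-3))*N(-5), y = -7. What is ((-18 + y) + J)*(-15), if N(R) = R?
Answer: 375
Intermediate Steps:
J = 0 (J = (((-1 + 1)*6)/(-3))*(-5) = ((0*6)*(-⅓))*(-5) = (0*(-⅓))*(-5) = 0*(-5) = 0)
((-18 + y) + J)*(-15) = ((-18 - 7) + 0)*(-15) = (-25 + 0)*(-15) = -25*(-15) = 375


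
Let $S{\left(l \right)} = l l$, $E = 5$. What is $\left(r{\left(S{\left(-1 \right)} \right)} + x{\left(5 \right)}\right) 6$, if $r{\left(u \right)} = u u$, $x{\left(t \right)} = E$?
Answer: $36$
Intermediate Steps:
$x{\left(t \right)} = 5$
$S{\left(l \right)} = l^{2}$
$r{\left(u \right)} = u^{2}$
$\left(r{\left(S{\left(-1 \right)} \right)} + x{\left(5 \right)}\right) 6 = \left(\left(\left(-1\right)^{2}\right)^{2} + 5\right) 6 = \left(1^{2} + 5\right) 6 = \left(1 + 5\right) 6 = 6 \cdot 6 = 36$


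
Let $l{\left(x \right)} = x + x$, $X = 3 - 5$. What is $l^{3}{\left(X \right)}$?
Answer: $-64$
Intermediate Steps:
$X = -2$ ($X = 3 - 5 = -2$)
$l{\left(x \right)} = 2 x$
$l^{3}{\left(X \right)} = \left(2 \left(-2\right)\right)^{3} = \left(-4\right)^{3} = -64$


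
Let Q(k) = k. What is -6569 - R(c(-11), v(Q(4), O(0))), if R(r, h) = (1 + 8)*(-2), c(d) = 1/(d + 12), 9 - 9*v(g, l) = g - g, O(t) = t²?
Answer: -6551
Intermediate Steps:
v(g, l) = 1 (v(g, l) = 1 - (g - g)/9 = 1 - ⅑*0 = 1 + 0 = 1)
c(d) = 1/(12 + d)
R(r, h) = -18 (R(r, h) = 9*(-2) = -18)
-6569 - R(c(-11), v(Q(4), O(0))) = -6569 - 1*(-18) = -6569 + 18 = -6551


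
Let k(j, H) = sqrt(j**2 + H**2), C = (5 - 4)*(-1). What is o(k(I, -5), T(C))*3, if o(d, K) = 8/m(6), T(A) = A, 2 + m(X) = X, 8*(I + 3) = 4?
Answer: 6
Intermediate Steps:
I = -5/2 (I = -3 + (1/8)*4 = -3 + 1/2 = -5/2 ≈ -2.5000)
C = -1 (C = 1*(-1) = -1)
m(X) = -2 + X
k(j, H) = sqrt(H**2 + j**2)
o(d, K) = 2 (o(d, K) = 8/(-2 + 6) = 8/4 = 8*(1/4) = 2)
o(k(I, -5), T(C))*3 = 2*3 = 6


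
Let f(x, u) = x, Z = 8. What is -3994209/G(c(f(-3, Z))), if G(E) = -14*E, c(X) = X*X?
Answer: 443801/14 ≈ 31700.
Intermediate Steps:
c(X) = X²
-3994209/G(c(f(-3, Z))) = -3994209/((-14*(-3)²)) = -3994209/((-14*9)) = -3994209/(-126) = -3994209*(-1/126) = 443801/14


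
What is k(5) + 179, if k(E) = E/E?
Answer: 180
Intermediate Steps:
k(E) = 1
k(5) + 179 = 1 + 179 = 180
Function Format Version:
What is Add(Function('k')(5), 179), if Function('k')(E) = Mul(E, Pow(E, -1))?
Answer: 180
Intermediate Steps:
Function('k')(E) = 1
Add(Function('k')(5), 179) = Add(1, 179) = 180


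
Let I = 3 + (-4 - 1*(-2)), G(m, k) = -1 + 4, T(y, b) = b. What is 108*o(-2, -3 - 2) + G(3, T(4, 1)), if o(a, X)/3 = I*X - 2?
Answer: -2265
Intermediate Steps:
G(m, k) = 3
I = 1 (I = 3 + (-4 + 2) = 3 - 2 = 1)
o(a, X) = -6 + 3*X (o(a, X) = 3*(1*X - 2) = 3*(X - 2) = 3*(-2 + X) = -6 + 3*X)
108*o(-2, -3 - 2) + G(3, T(4, 1)) = 108*(-6 + 3*(-3 - 2)) + 3 = 108*(-6 + 3*(-5)) + 3 = 108*(-6 - 15) + 3 = 108*(-21) + 3 = -2268 + 3 = -2265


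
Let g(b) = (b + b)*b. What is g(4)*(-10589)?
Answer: -338848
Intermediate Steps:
g(b) = 2*b² (g(b) = (2*b)*b = 2*b²)
g(4)*(-10589) = (2*4²)*(-10589) = (2*16)*(-10589) = 32*(-10589) = -338848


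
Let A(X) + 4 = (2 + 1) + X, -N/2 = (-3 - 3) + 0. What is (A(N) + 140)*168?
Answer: 25368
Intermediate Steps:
N = 12 (N = -2*((-3 - 3) + 0) = -2*(-6 + 0) = -2*(-6) = 12)
A(X) = -1 + X (A(X) = -4 + ((2 + 1) + X) = -4 + (3 + X) = -1 + X)
(A(N) + 140)*168 = ((-1 + 12) + 140)*168 = (11 + 140)*168 = 151*168 = 25368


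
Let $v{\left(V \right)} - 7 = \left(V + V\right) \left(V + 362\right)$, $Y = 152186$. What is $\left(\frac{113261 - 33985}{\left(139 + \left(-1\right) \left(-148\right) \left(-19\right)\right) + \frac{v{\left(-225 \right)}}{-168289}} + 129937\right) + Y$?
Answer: $\frac{63439244928139}{224887427} \approx 2.8209 \cdot 10^{5}$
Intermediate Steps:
$v{\left(V \right)} = 7 + 2 V \left(362 + V\right)$ ($v{\left(V \right)} = 7 + \left(V + V\right) \left(V + 362\right) = 7 + 2 V \left(362 + V\right)$)
$\left(\frac{113261 - 33985}{\left(139 + \left(-1\right) \left(-148\right) \left(-19\right)\right) + \frac{v{\left(-225 \right)}}{-168289}} + 129937\right) + Y = \left(\frac{113261 - 33985}{\left(139 + \left(-1\right) \left(-148\right) \left(-19\right)\right) + \frac{7 + 2 \left(-225\right)^{2} + 724 \left(-225\right)}{-168289}} + 129937\right) + 152186 = \left(\frac{79276}{\left(139 + 148 \left(-19\right)\right) + \left(7 + 2 \cdot 50625 - 162900\right) \left(- \frac{1}{168289}\right)} + 129937\right) + 152186 = \left(\frac{79276}{\left(139 - 2812\right) + \left(7 + 101250 - 162900\right) \left(- \frac{1}{168289}\right)} + 129937\right) + 152186 = \left(\frac{79276}{-2673 - - \frac{61643}{168289}} + 129937\right) + 152186 = \left(\frac{79276}{-2673 + \frac{61643}{168289}} + 129937\right) + 152186 = \left(\frac{79276}{- \frac{449774854}{168289}} + 129937\right) + 152186 = \left(79276 \left(- \frac{168289}{449774854}\right) + 129937\right) + 152186 = \left(- \frac{6670639382}{224887427} + 129937\right) + 152186 = \frac{29214526962717}{224887427} + 152186 = \frac{63439244928139}{224887427}$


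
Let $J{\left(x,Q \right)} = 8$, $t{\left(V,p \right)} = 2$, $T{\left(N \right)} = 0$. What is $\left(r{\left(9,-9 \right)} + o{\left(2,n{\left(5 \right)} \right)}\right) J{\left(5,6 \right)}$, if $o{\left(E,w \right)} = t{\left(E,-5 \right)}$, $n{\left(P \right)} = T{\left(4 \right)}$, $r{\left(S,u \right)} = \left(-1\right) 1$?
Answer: $8$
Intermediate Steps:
$r{\left(S,u \right)} = -1$
$n{\left(P \right)} = 0$
$o{\left(E,w \right)} = 2$
$\left(r{\left(9,-9 \right)} + o{\left(2,n{\left(5 \right)} \right)}\right) J{\left(5,6 \right)} = \left(-1 + 2\right) 8 = 1 \cdot 8 = 8$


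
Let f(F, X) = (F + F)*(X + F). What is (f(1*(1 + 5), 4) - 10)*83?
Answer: 9130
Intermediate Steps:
f(F, X) = 2*F*(F + X) (f(F, X) = (2*F)*(F + X) = 2*F*(F + X))
(f(1*(1 + 5), 4) - 10)*83 = (2*(1*(1 + 5))*(1*(1 + 5) + 4) - 10)*83 = (2*(1*6)*(1*6 + 4) - 10)*83 = (2*6*(6 + 4) - 10)*83 = (2*6*10 - 10)*83 = (120 - 10)*83 = 110*83 = 9130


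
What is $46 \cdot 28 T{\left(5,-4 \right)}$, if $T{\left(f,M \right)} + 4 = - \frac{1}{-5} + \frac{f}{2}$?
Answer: $- \frac{8372}{5} \approx -1674.4$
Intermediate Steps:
$T{\left(f,M \right)} = - \frac{19}{5} + \frac{f}{2}$ ($T{\left(f,M \right)} = -4 + \left(- \frac{1}{-5} + \frac{f}{2}\right) = -4 + \left(\left(-1\right) \left(- \frac{1}{5}\right) + f \frac{1}{2}\right) = -4 + \left(\frac{1}{5} + \frac{f}{2}\right) = - \frac{19}{5} + \frac{f}{2}$)
$46 \cdot 28 T{\left(5,-4 \right)} = 46 \cdot 28 \left(- \frac{19}{5} + \frac{1}{2} \cdot 5\right) = 1288 \left(- \frac{19}{5} + \frac{5}{2}\right) = 1288 \left(- \frac{13}{10}\right) = - \frac{8372}{5}$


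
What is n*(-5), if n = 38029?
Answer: -190145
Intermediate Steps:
n*(-5) = 38029*(-5) = -190145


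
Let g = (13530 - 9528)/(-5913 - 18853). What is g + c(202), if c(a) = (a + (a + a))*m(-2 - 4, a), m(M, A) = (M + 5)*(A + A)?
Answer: -104539917/427 ≈ -2.4482e+5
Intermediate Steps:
m(M, A) = 2*A*(5 + M) (m(M, A) = (5 + M)*(2*A) = 2*A*(5 + M))
c(a) = -6*a² (c(a) = (a + (a + a))*(2*a*(5 + (-2 - 4))) = (a + 2*a)*(2*a*(5 - 6)) = (3*a)*(2*a*(-1)) = (3*a)*(-2*a) = -6*a²)
g = -69/427 (g = 4002/(-24766) = 4002*(-1/24766) = -69/427 ≈ -0.16159)
g + c(202) = -69/427 - 6*202² = -69/427 - 6*40804 = -69/427 - 244824 = -104539917/427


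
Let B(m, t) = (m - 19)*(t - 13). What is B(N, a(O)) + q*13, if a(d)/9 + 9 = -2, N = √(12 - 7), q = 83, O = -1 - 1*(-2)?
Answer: 3207 - 112*√5 ≈ 2956.6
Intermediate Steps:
O = 1 (O = -1 + 2 = 1)
N = √5 ≈ 2.2361
a(d) = -99 (a(d) = -81 + 9*(-2) = -81 - 18 = -99)
B(m, t) = (-19 + m)*(-13 + t)
B(N, a(O)) + q*13 = (247 - 19*(-99) - 13*√5 + √5*(-99)) + 83*13 = (247 + 1881 - 13*√5 - 99*√5) + 1079 = (2128 - 112*√5) + 1079 = 3207 - 112*√5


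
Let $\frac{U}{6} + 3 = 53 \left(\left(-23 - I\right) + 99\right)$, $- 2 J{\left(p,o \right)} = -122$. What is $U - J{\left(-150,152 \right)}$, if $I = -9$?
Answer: $26951$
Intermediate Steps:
$J{\left(p,o \right)} = 61$ ($J{\left(p,o \right)} = \left(- \frac{1}{2}\right) \left(-122\right) = 61$)
$U = 27012$ ($U = -18 + 6 \cdot 53 \left(\left(-23 - -9\right) + 99\right) = -18 + 6 \cdot 53 \left(\left(-23 + 9\right) + 99\right) = -18 + 6 \cdot 53 \left(-14 + 99\right) = -18 + 6 \cdot 53 \cdot 85 = -18 + 6 \cdot 4505 = -18 + 27030 = 27012$)
$U - J{\left(-150,152 \right)} = 27012 - 61 = 26951$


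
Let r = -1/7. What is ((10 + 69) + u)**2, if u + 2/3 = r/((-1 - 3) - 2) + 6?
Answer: 1394761/196 ≈ 7116.1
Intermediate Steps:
r = -1/7 (r = -1*1/7 = -1/7 ≈ -0.14286)
u = 75/14 (u = -2/3 + (-1/(7*((-1 - 3) - 2)) + 6) = -2/3 + (-1/(7*(-4 - 2)) + 6) = -2/3 + (-1/7/(-6) + 6) = -2/3 + (-1/7*(-1/6) + 6) = -2/3 + (1/42 + 6) = -2/3 + 253/42 = 75/14 ≈ 5.3571)
((10 + 69) + u)**2 = ((10 + 69) + 75/14)**2 = (79 + 75/14)**2 = (1181/14)**2 = 1394761/196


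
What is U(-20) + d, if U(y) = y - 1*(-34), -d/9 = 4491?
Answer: -40405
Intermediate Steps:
d = -40419 (d = -9*4491 = -40419)
U(y) = 34 + y (U(y) = y + 34 = 34 + y)
U(-20) + d = (34 - 20) - 40419 = 14 - 40419 = -40405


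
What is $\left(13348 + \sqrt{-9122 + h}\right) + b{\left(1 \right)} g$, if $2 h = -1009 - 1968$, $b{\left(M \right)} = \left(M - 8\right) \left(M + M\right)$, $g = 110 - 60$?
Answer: $12648 + \frac{i \sqrt{42442}}{2} \approx 12648.0 + 103.01 i$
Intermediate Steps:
$g = 50$
$b{\left(M \right)} = 2 M \left(-8 + M\right)$ ($b{\left(M \right)} = \left(-8 + M\right) 2 M = 2 M \left(-8 + M\right)$)
$h = - \frac{2977}{2}$ ($h = \frac{-1009 - 1968}{2} = \frac{1}{2} \left(-2977\right) = - \frac{2977}{2} \approx -1488.5$)
$\left(13348 + \sqrt{-9122 + h}\right) + b{\left(1 \right)} g = \left(13348 + \sqrt{-9122 - \frac{2977}{2}}\right) + 2 \cdot 1 \left(-8 + 1\right) 50 = \left(13348 + \sqrt{- \frac{21221}{2}}\right) + 2 \cdot 1 \left(-7\right) 50 = \left(13348 + \frac{i \sqrt{42442}}{2}\right) - 700 = 12648 + \frac{i \sqrt{42442}}{2}$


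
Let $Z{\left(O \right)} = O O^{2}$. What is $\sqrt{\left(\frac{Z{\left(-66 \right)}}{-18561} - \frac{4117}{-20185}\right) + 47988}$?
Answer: $\frac{\sqrt{748673379258701023105}}{124884595} \approx 219.1$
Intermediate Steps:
$Z{\left(O \right)} = O^{3}$
$\sqrt{\left(\frac{Z{\left(-66 \right)}}{-18561} - \frac{4117}{-20185}\right) + 47988} = \sqrt{\left(\frac{\left(-66\right)^{3}}{-18561} - \frac{4117}{-20185}\right) + 47988} = \sqrt{\left(\left(-287496\right) \left(- \frac{1}{18561}\right) - - \frac{4117}{20185}\right) + 47988} = \sqrt{\left(\frac{95832}{6187} + \frac{4117}{20185}\right) + 47988} = \sqrt{\frac{1959840799}{124884595} + 47988} = \sqrt{\frac{5994921785659}{124884595}} = \frac{\sqrt{748673379258701023105}}{124884595}$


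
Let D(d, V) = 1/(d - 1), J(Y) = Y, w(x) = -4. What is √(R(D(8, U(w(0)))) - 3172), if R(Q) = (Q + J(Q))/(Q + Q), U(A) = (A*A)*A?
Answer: I*√3171 ≈ 56.312*I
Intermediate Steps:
U(A) = A³ (U(A) = A²*A = A³)
D(d, V) = 1/(-1 + d)
R(Q) = 1 (R(Q) = (Q + Q)/(Q + Q) = (2*Q)/((2*Q)) = (2*Q)*(1/(2*Q)) = 1)
√(R(D(8, U(w(0)))) - 3172) = √(1 - 3172) = √(-3171) = I*√3171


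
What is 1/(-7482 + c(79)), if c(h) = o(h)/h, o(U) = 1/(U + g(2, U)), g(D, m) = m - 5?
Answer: -12087/90434933 ≈ -0.00013365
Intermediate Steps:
g(D, m) = -5 + m
o(U) = 1/(-5 + 2*U) (o(U) = 1/(U + (-5 + U)) = 1/(-5 + 2*U))
c(h) = 1/(h*(-5 + 2*h)) (c(h) = 1/((-5 + 2*h)*h) = 1/(h*(-5 + 2*h)))
1/(-7482 + c(79)) = 1/(-7482 + 1/(79*(-5 + 2*79))) = 1/(-7482 + 1/(79*(-5 + 158))) = 1/(-7482 + (1/79)/153) = 1/(-7482 + (1/79)*(1/153)) = 1/(-7482 + 1/12087) = 1/(-90434933/12087) = -12087/90434933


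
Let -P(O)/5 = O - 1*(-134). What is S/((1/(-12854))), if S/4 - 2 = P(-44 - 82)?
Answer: 1953808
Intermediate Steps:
P(O) = -670 - 5*O (P(O) = -5*(O - 1*(-134)) = -5*(O + 134) = -5*(134 + O) = -670 - 5*O)
S = -152 (S = 8 + 4*(-670 - 5*(-44 - 82)) = 8 + 4*(-670 - 5*(-126)) = 8 + 4*(-670 + 630) = 8 + 4*(-40) = 8 - 160 = -152)
S/((1/(-12854))) = -152/(1/(-12854)) = -152/((-1/12854*1)) = -152/(-1/12854) = -152*(-12854) = 1953808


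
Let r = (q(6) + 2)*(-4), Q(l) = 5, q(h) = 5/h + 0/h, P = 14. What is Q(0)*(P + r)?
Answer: 40/3 ≈ 13.333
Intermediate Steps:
q(h) = 5/h (q(h) = 5/h + 0 = 5/h)
r = -34/3 (r = (5/6 + 2)*(-4) = (5*(⅙) + 2)*(-4) = (⅚ + 2)*(-4) = (17/6)*(-4) = -34/3 ≈ -11.333)
Q(0)*(P + r) = 5*(14 - 34/3) = 5*(8/3) = 40/3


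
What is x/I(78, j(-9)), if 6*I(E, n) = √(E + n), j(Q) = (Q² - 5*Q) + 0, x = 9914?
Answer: 9914*√51/17 ≈ 4164.7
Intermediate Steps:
j(Q) = Q² - 5*Q
I(E, n) = √(E + n)/6
x/I(78, j(-9)) = 9914/((√(78 - 9*(-5 - 9))/6)) = 9914/((√(78 - 9*(-14))/6)) = 9914/((√(78 + 126)/6)) = 9914/((√204/6)) = 9914/(((2*√51)/6)) = 9914/((√51/3)) = 9914*(√51/17) = 9914*√51/17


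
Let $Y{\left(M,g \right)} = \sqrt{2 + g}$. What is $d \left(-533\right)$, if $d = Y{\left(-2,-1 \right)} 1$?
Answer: $-533$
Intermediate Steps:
$d = 1$ ($d = \sqrt{2 - 1} \cdot 1 = \sqrt{1} \cdot 1 = 1 \cdot 1 = 1$)
$d \left(-533\right) = 1 \left(-533\right) = -533$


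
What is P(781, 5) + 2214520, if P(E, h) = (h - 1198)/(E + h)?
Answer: 1740611527/786 ≈ 2.2145e+6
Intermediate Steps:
P(E, h) = (-1198 + h)/(E + h)
P(781, 5) + 2214520 = (-1198 + 5)/(781 + 5) + 2214520 = -1193/786 + 2214520 = 1740611527/786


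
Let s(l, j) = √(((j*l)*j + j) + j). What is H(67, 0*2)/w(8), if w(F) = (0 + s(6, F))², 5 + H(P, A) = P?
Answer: 31/200 ≈ 0.15500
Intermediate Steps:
s(l, j) = √(2*j + l*j²) (s(l, j) = √((l*j² + j) + j) = √((j + l*j²) + j) = √(2*j + l*j²))
H(P, A) = -5 + P
w(F) = F*(2 + 6*F) (w(F) = (0 + √(F*(2 + F*6)))² = (0 + √(F*(2 + 6*F)))² = (√(F*(2 + 6*F)))² = F*(2 + 6*F))
H(67, 0*2)/w(8) = (-5 + 67)/((2*8*(1 + 3*8))) = 62/((2*8*(1 + 24))) = 62/((2*8*25)) = 62/400 = 62*(1/400) = 31/200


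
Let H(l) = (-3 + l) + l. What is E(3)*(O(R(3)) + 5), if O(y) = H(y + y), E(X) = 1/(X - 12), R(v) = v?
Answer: -14/9 ≈ -1.5556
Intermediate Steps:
E(X) = 1/(-12 + X)
H(l) = -3 + 2*l
O(y) = -3 + 4*y (O(y) = -3 + 2*(y + y) = -3 + 2*(2*y) = -3 + 4*y)
E(3)*(O(R(3)) + 5) = ((-3 + 4*3) + 5)/(-12 + 3) = ((-3 + 12) + 5)/(-9) = -(9 + 5)/9 = -⅑*14 = -14/9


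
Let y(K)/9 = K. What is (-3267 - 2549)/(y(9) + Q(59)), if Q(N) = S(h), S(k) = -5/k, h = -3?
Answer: -2181/31 ≈ -70.355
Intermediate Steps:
y(K) = 9*K
Q(N) = 5/3 (Q(N) = -5/(-3) = -5*(-⅓) = 5/3)
(-3267 - 2549)/(y(9) + Q(59)) = (-3267 - 2549)/(9*9 + 5/3) = -5816/(81 + 5/3) = -5816/248/3 = -5816*3/248 = -2181/31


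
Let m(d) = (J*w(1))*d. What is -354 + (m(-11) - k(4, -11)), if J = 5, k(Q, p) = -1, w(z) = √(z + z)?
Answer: -353 - 55*√2 ≈ -430.78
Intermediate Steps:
w(z) = √2*√z (w(z) = √(2*z) = √2*√z)
m(d) = 5*d*√2 (m(d) = (5*(√2*√1))*d = (5*(√2*1))*d = (5*√2)*d = 5*d*√2)
-354 + (m(-11) - k(4, -11)) = -354 + (5*(-11)*√2 - 1*(-1)) = -354 + (-55*√2 + 1) = -354 + (1 - 55*√2) = -353 - 55*√2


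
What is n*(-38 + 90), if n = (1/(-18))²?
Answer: 13/81 ≈ 0.16049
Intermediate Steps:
n = 1/324 (n = (-1/18)² = 1/324 ≈ 0.0030864)
n*(-38 + 90) = (-38 + 90)/324 = (1/324)*52 = 13/81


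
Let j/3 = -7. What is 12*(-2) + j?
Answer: -45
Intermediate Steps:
j = -21 (j = 3*(-7) = -21)
12*(-2) + j = 12*(-2) - 21 = -24 - 21 = -45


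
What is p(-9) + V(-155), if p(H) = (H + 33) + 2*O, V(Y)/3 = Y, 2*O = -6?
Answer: -447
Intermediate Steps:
O = -3 (O = (½)*(-6) = -3)
V(Y) = 3*Y
p(H) = 27 + H (p(H) = (H + 33) + 2*(-3) = (33 + H) - 6 = 27 + H)
p(-9) + V(-155) = (27 - 9) + 3*(-155) = 18 - 465 = -447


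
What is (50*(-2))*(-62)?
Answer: 6200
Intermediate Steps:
(50*(-2))*(-62) = -100*(-62) = 6200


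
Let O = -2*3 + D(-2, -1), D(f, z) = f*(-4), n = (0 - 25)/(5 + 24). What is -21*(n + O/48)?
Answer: 3997/232 ≈ 17.228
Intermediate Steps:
n = -25/29 ≈ -0.86207
D(f, z) = -4*f
O = 2 (O = -2*3 - 4*(-2) = -6 + 8 = 2)
-21*(n + O/48) = -21*(-25/29 + 2/48) = -21*(-25/29 + 2*(1/48)) = -21*(-25/29 + 1/24) = -21*(-571/696) = 3997/232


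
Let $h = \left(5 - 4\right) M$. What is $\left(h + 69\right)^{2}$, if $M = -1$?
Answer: $4624$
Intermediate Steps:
$h = -1$ ($h = \left(5 - 4\right) \left(-1\right) = 1 \left(-1\right) = -1$)
$\left(h + 69\right)^{2} = \left(-1 + 69\right)^{2} = 68^{2} = 4624$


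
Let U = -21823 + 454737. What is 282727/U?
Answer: 282727/432914 ≈ 0.65308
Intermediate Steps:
U = 432914
282727/U = 282727/432914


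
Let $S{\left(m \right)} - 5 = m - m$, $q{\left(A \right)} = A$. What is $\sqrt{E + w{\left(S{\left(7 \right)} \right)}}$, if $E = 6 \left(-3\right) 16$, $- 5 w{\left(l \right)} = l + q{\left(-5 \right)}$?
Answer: $12 i \sqrt{2} \approx 16.971 i$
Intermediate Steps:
$S{\left(m \right)} = 5$ ($S{\left(m \right)} = 5 + \left(m - m\right) = 5 + 0 = 5$)
$w{\left(l \right)} = 1 - \frac{l}{5}$ ($w{\left(l \right)} = - \frac{l - 5}{5} = - \frac{-5 + l}{5} = 1 - \frac{l}{5}$)
$E = -288$ ($E = \left(-18\right) 16 = -288$)
$\sqrt{E + w{\left(S{\left(7 \right)} \right)}} = \sqrt{-288 + \left(1 - 1\right)} = \sqrt{-288 + 0} = \sqrt{-288} = 12 i \sqrt{2}$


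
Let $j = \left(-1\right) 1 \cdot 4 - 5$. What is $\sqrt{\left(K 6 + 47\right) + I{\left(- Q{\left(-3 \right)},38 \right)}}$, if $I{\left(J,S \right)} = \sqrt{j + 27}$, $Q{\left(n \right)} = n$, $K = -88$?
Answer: $\sqrt{-481 + 3 \sqrt{2}} \approx 21.835 i$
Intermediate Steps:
$j = -9$ ($j = \left(-1\right) 4 - 5 = -4 - 5 = -9$)
$I{\left(J,S \right)} = 3 \sqrt{2}$ ($I{\left(J,S \right)} = \sqrt{-9 + 27} = \sqrt{18} = 3 \sqrt{2}$)
$\sqrt{\left(K 6 + 47\right) + I{\left(- Q{\left(-3 \right)},38 \right)}} = \sqrt{\left(\left(-88\right) 6 + 47\right) + 3 \sqrt{2}} = \sqrt{\left(-528 + 47\right) + 3 \sqrt{2}} = \sqrt{-481 + 3 \sqrt{2}}$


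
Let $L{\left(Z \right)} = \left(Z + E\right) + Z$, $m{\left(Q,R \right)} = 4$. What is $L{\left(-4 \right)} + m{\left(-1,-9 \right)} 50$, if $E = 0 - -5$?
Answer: $197$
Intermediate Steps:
$E = 5$ ($E = 0 + 5 = 5$)
$L{\left(Z \right)} = 5 + 2 Z$ ($L{\left(Z \right)} = \left(Z + 5\right) + Z = \left(5 + Z\right) + Z = 5 + 2 Z$)
$L{\left(-4 \right)} + m{\left(-1,-9 \right)} 50 = \left(5 + 2 \left(-4\right)\right) + 4 \cdot 50 = \left(5 - 8\right) + 200 = -3 + 200 = 197$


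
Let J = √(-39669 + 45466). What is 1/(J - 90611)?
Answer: -90611/8210347524 - √5797/8210347524 ≈ -1.1045e-5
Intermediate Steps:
J = √5797 ≈ 76.138
1/(J - 90611) = 1/(√5797 - 90611) = 1/(-90611 + √5797)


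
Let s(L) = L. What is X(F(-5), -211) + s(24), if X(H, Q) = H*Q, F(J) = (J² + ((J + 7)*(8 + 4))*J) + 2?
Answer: 19647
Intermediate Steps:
F(J) = 2 + J² + J*(84 + 12*J) (F(J) = (J² + ((7 + J)*12)*J) + 2 = (J² + (84 + 12*J)*J) + 2 = (J² + J*(84 + 12*J)) + 2 = 2 + J² + J*(84 + 12*J))
X(F(-5), -211) + s(24) = (2 + 13*(-5)² + 84*(-5))*(-211) + 24 = (2 + 13*25 - 420)*(-211) + 24 = (2 + 325 - 420)*(-211) + 24 = -93*(-211) + 24 = 19623 + 24 = 19647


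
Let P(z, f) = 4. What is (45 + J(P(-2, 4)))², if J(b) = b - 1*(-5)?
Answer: 2916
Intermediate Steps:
J(b) = 5 + b (J(b) = b + 5 = 5 + b)
(45 + J(P(-2, 4)))² = (45 + (5 + 4))² = (45 + 9)² = 54² = 2916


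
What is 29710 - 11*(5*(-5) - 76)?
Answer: 30821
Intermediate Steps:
29710 - 11*(5*(-5) - 76) = 29710 - 11*(-25 - 76) = 29710 - 11*(-101) = 29710 + 1111 = 30821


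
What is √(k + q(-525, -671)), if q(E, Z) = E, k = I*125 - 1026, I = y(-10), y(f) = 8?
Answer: I*√551 ≈ 23.473*I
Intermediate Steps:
I = 8
k = -26 (k = 8*125 - 1026 = 1000 - 1026 = -26)
√(k + q(-525, -671)) = √(-26 - 525) = √(-551) = I*√551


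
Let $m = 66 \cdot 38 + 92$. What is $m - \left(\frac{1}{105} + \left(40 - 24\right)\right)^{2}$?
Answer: $\frac{25839239}{11025} \approx 2343.7$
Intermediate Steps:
$m = 2600$ ($m = 2508 + 92 = 2600$)
$m - \left(\frac{1}{105} + \left(40 - 24\right)\right)^{2} = 2600 - \left(\frac{1}{105} + \left(40 - 24\right)\right)^{2} = 2600 - \left(\frac{1}{105} + 16\right)^{2} = 2600 - \left(\frac{1681}{105}\right)^{2} = 2600 - \frac{2825761}{11025} = \frac{25839239}{11025}$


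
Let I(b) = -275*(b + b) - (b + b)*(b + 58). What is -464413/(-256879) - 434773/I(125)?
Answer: 164859341967/29412645500 ≈ 5.6050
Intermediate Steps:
I(b) = -550*b - 2*b*(58 + b)
-464413/(-256879) - 434773/I(125) = -464413/(-256879) - 434773*(-1/(250*(333 + 125))) = -464413*(-1/256879) - 434773/((-2*125*458)) = 464413/256879 - 434773/(-114500) = 464413/256879 - 434773*(-1/114500) = 464413/256879 + 434773/114500 = 164859341967/29412645500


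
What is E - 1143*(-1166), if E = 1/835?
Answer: 1112836231/835 ≈ 1.3327e+6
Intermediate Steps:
E = 1/835 ≈ 0.0011976
E - 1143*(-1166) = 1/835 - 1143*(-1166) = 1/835 + 1332738 = 1112836231/835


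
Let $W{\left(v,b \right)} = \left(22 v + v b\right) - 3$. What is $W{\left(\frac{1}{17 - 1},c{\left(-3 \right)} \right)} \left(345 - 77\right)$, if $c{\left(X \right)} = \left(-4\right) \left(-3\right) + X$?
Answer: $- \frac{1139}{4} \approx -284.75$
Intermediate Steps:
$c{\left(X \right)} = 12 + X$
$W{\left(v,b \right)} = -3 + 22 v + b v$ ($W{\left(v,b \right)} = \left(22 v + b v\right) - 3 = -3 + 22 v + b v$)
$W{\left(\frac{1}{17 - 1},c{\left(-3 \right)} \right)} \left(345 - 77\right) = \left(-3 + \frac{22}{17 - 1} + \frac{12 - 3}{17 - 1}\right) \left(345 - 77\right) = \left(-3 + \frac{22}{16} + \frac{9}{16}\right) 268 = \left(-3 + 22 \cdot \frac{1}{16} + 9 \cdot \frac{1}{16}\right) 268 = \left(-3 + \frac{11}{8} + \frac{9}{16}\right) 268 = \left(- \frac{17}{16}\right) 268 = - \frac{1139}{4}$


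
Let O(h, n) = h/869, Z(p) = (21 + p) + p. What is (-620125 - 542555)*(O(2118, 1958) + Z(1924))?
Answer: -3911579907720/869 ≈ -4.5012e+9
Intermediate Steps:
Z(p) = 21 + 2*p
O(h, n) = h/869 (O(h, n) = h*(1/869) = h/869)
(-620125 - 542555)*(O(2118, 1958) + Z(1924)) = (-620125 - 542555)*((1/869)*2118 + (21 + 2*1924)) = -1162680*(2118/869 + (21 + 3848)) = -1162680*(2118/869 + 3869) = -1162680*3364279/869 = -3911579907720/869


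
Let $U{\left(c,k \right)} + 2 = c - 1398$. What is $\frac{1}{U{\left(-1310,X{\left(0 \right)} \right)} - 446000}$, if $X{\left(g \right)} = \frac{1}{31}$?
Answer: $- \frac{1}{448710} \approx -2.2286 \cdot 10^{-6}$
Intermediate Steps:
$X{\left(g \right)} = \frac{1}{31}$
$U{\left(c,k \right)} = -1400 + c$ ($U{\left(c,k \right)} = -2 + \left(c - 1398\right) = -2 + \left(-1398 + c\right) = -1400 + c$)
$\frac{1}{U{\left(-1310,X{\left(0 \right)} \right)} - 446000} = \frac{1}{\left(-1400 - 1310\right) - 446000} = \frac{1}{-2710 - 446000} = \frac{1}{-448710} = - \frac{1}{448710}$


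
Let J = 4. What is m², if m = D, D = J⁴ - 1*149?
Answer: 11449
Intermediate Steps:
D = 107 (D = 4⁴ - 1*149 = 256 - 149 = 107)
m = 107
m² = 107² = 11449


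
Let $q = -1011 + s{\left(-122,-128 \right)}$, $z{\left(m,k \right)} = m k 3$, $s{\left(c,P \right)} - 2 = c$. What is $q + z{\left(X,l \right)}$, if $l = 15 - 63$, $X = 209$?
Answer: $-31227$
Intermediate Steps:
$s{\left(c,P \right)} = 2 + c$
$l = -48$
$z{\left(m,k \right)} = 3 k m$ ($z{\left(m,k \right)} = k m 3 = 3 k m$)
$q = -1131$ ($q = -1011 + \left(2 - 122\right) = -1011 - 120 = -1131$)
$q + z{\left(X,l \right)} = -1131 + 3 \left(-48\right) 209 = -1131 - 30096 = -31227$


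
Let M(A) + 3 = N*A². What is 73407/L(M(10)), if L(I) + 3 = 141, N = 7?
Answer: 24469/46 ≈ 531.93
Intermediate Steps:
M(A) = -3 + 7*A²
L(I) = 138 (L(I) = -3 + 141 = 138)
73407/L(M(10)) = 73407/138 = 73407*(1/138) = 24469/46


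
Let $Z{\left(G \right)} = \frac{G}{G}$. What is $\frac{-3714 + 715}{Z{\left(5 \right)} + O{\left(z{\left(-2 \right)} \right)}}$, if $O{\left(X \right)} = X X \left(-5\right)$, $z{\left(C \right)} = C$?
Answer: $\frac{2999}{19} \approx 157.84$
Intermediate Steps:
$Z{\left(G \right)} = 1$
$O{\left(X \right)} = - 5 X^{2}$ ($O{\left(X \right)} = X^{2} \left(-5\right) = - 5 X^{2}$)
$\frac{-3714 + 715}{Z{\left(5 \right)} + O{\left(z{\left(-2 \right)} \right)}} = \frac{-3714 + 715}{1 - 5 \left(-2\right)^{2}} = - \frac{2999}{1 - 20} = - \frac{2999}{-19} = \left(-2999\right) \left(- \frac{1}{19}\right) = \frac{2999}{19}$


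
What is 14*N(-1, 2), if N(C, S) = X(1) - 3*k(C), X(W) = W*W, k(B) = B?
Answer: 56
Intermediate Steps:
X(W) = W²
N(C, S) = 1 - 3*C (N(C, S) = 1² - 3*C = 1 - 3*C)
14*N(-1, 2) = 14*(1 - 3*(-1)) = 14*(1 + 3) = 14*4 = 56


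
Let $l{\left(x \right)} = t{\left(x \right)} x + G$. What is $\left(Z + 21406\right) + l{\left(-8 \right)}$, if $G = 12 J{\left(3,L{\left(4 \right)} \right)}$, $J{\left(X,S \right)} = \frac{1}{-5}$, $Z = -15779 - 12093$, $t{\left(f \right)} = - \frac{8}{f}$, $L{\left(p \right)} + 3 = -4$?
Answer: $- \frac{32382}{5} \approx -6476.4$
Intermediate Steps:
$L{\left(p \right)} = -7$ ($L{\left(p \right)} = -3 - 4 = -7$)
$Z = -27872$ ($Z = -15779 - 12093 = -27872$)
$J{\left(X,S \right)} = - \frac{1}{5}$
$G = - \frac{12}{5}$ ($G = 12 \left(- \frac{1}{5}\right) = - \frac{12}{5} \approx -2.4$)
$l{\left(x \right)} = - \frac{52}{5}$ ($l{\left(x \right)} = - \frac{8}{x} x - \frac{12}{5} = -8 - \frac{12}{5} = - \frac{52}{5}$)
$\left(Z + 21406\right) + l{\left(-8 \right)} = \left(-27872 + 21406\right) - \frac{52}{5} = -6466 - \frac{52}{5} = - \frac{32382}{5}$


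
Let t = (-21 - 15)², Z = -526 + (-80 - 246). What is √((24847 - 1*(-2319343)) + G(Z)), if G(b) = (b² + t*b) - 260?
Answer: √1965642 ≈ 1402.0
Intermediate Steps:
Z = -852 (Z = -526 - 326 = -852)
t = 1296 (t = (-36)² = 1296)
G(b) = -260 + b² + 1296*b (G(b) = (b² + 1296*b) - 260 = -260 + b² + 1296*b)
√((24847 - 1*(-2319343)) + G(Z)) = √((24847 - 1*(-2319343)) + (-260 + (-852)² + 1296*(-852))) = √((24847 + 2319343) + (-260 + 725904 - 1104192)) = √(2344190 - 378548) = √1965642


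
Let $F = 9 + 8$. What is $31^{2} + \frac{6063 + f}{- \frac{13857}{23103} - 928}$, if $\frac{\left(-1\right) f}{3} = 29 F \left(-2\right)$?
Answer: $\frac{6802781546}{7151147} \approx 951.29$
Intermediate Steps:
$F = 17$
$f = 2958$ ($f = - 3 \cdot 29 \cdot 17 \left(-2\right) = - 3 \cdot 493 \left(-2\right) = \left(-3\right) \left(-986\right) = 2958$)
$31^{2} + \frac{6063 + f}{- \frac{13857}{23103} - 928} = 31^{2} + \frac{6063 + 2958}{- \frac{13857}{23103} - 928} = 961 + \frac{9021}{\left(-13857\right) \frac{1}{23103} - 928} = 961 + \frac{9021}{- \frac{4619}{7701} - 928} = 961 + \frac{9021}{- \frac{7151147}{7701}} = 961 + 9021 \left(- \frac{7701}{7151147}\right) = 961 - \frac{69470721}{7151147} = \frac{6802781546}{7151147}$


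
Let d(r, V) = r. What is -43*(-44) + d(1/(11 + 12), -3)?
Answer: 43517/23 ≈ 1892.0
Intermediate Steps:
-43*(-44) + d(1/(11 + 12), -3) = -43*(-44) + 1/(11 + 12) = 1892 + 1/23 = 43517/23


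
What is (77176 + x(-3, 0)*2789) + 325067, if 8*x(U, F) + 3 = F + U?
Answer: 1600605/4 ≈ 4.0015e+5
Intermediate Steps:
x(U, F) = -3/8 + F/8 + U/8 (x(U, F) = -3/8 + (F + U)/8 = -3/8 + (F/8 + U/8) = -3/8 + F/8 + U/8)
(77176 + x(-3, 0)*2789) + 325067 = (77176 + (-3/8 + (1/8)*0 + (1/8)*(-3))*2789) + 325067 = (77176 + (-3/8 + 0 - 3/8)*2789) + 325067 = (77176 - 3/4*2789) + 325067 = (77176 - 8367/4) + 325067 = 300337/4 + 325067 = 1600605/4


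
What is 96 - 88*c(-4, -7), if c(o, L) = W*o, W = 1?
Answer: 448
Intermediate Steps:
c(o, L) = o (c(o, L) = 1*o = o)
96 - 88*c(-4, -7) = 96 - 88*(-4) = 96 + 352 = 448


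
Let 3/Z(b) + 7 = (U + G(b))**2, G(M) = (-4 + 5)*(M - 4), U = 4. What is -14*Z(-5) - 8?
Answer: -31/3 ≈ -10.333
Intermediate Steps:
G(M) = -4 + M (G(M) = 1*(-4 + M) = -4 + M)
Z(b) = 3/(-7 + b**2) (Z(b) = 3/(-7 + (4 + (-4 + b))**2) = 3/(-7 + b**2))
-14*Z(-5) - 8 = -42/(-7 + (-5)**2) - 8 = -42/(-7 + 25) - 8 = -42/18 - 8 = -14*1/6 - 8 = -7/3 - 8 = -31/3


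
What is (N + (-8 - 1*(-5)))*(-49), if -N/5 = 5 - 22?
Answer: -4018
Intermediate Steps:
N = 85 (N = -5*(5 - 22) = -5*(-17) = 85)
(N + (-8 - 1*(-5)))*(-49) = (85 + (-8 - 1*(-5)))*(-49) = (85 + (-8 + 5))*(-49) = (85 - 3)*(-49) = 82*(-49) = -4018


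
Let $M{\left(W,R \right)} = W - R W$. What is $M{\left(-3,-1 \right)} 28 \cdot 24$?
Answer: $-4032$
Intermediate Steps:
$M{\left(W,R \right)} = W - R W$
$M{\left(-3,-1 \right)} 28 \cdot 24 = - 3 \left(1 - -1\right) 28 \cdot 24 = - 3 \left(1 + 1\right) 28 \cdot 24 = \left(-3\right) 2 \cdot 28 \cdot 24 = \left(-6\right) 28 \cdot 24 = \left(-168\right) 24 = -4032$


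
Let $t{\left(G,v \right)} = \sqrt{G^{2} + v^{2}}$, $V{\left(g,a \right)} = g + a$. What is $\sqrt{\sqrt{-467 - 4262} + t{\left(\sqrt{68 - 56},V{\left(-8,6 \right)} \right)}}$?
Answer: $\sqrt{4 + i \sqrt{4729}} \approx 6.0367 + 5.6958 i$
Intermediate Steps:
$V{\left(g,a \right)} = a + g$
$\sqrt{\sqrt{-467 - 4262} + t{\left(\sqrt{68 - 56},V{\left(-8,6 \right)} \right)}} = \sqrt{\sqrt{-467 - 4262} + \sqrt{\left(\sqrt{68 - 56}\right)^{2} + \left(6 - 8\right)^{2}}} = \sqrt{\sqrt{-4729} + \sqrt{\left(\sqrt{12}\right)^{2} + \left(-2\right)^{2}}} = \sqrt{i \sqrt{4729} + \sqrt{\left(2 \sqrt{3}\right)^{2} + 4}} = \sqrt{i \sqrt{4729} + \sqrt{12 + 4}} = \sqrt{i \sqrt{4729} + \sqrt{16}} = \sqrt{i \sqrt{4729} + 4} = \sqrt{4 + i \sqrt{4729}}$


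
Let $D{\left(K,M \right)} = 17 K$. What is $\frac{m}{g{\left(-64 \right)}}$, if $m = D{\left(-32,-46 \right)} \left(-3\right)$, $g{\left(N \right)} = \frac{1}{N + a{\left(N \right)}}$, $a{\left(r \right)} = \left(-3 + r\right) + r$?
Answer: $-318240$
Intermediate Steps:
$a{\left(r \right)} = -3 + 2 r$
$g{\left(N \right)} = \frac{1}{-3 + 3 N}$ ($g{\left(N \right)} = \frac{1}{N + \left(-3 + 2 N\right)} = \frac{1}{-3 + 3 N}$)
$m = 1632$ ($m = 17 \left(-32\right) \left(-3\right) = \left(-544\right) \left(-3\right) = 1632$)
$\frac{m}{g{\left(-64 \right)}} = \frac{1632}{\frac{1}{3} \frac{1}{-1 - 64}} = \frac{1632}{\frac{1}{3} \frac{1}{-65}} = \frac{1632}{\frac{1}{3} \left(- \frac{1}{65}\right)} = \frac{1632}{- \frac{1}{195}} = 1632 \left(-195\right) = -318240$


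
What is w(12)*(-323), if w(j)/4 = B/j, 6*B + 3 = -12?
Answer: 1615/6 ≈ 269.17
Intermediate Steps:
B = -5/2 (B = -½ + (⅙)*(-12) = -½ - 2 = -5/2 ≈ -2.5000)
w(j) = -10/j (w(j) = 4*(-5/(2*j)) = -10/j)
w(12)*(-323) = -10/12*(-323) = -10*1/12*(-323) = -⅚*(-323) = 1615/6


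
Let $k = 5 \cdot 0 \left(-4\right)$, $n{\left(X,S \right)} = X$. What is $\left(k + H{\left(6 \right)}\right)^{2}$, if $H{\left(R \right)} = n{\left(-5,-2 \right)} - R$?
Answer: $121$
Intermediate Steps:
$k = 0$ ($k = 0 \left(-4\right) = 0$)
$H{\left(R \right)} = -5 - R$
$\left(k + H{\left(6 \right)}\right)^{2} = \left(0 - 11\right)^{2} = \left(-11\right)^{2} = 121$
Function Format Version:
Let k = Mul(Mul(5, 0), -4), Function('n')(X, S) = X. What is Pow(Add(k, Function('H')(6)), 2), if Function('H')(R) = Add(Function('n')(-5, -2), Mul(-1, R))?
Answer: 121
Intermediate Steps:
k = 0 (k = Mul(0, -4) = 0)
Function('H')(R) = Add(-5, Mul(-1, R))
Pow(Add(k, Function('H')(6)), 2) = Pow(Add(0, Add(-5, Mul(-1, 6))), 2) = Pow(Add(0, Add(-5, -6)), 2) = Pow(Add(0, -11), 2) = Pow(-11, 2) = 121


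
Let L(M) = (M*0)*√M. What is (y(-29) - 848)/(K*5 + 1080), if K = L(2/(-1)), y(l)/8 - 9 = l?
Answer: -14/15 ≈ -0.93333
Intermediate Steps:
y(l) = 72 + 8*l
L(M) = 0 (L(M) = 0*√M = 0)
K = 0
(y(-29) - 848)/(K*5 + 1080) = ((72 + 8*(-29)) - 848)/(0*5 + 1080) = ((72 - 232) - 848)/(0 + 1080) = (-160 - 848)/1080 = -1008*1/1080 = -14/15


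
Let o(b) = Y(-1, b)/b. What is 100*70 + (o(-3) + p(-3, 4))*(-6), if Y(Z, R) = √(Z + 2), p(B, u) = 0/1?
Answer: 7002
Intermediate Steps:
p(B, u) = 0 (p(B, u) = 0*1 = 0)
Y(Z, R) = √(2 + Z)
o(b) = 1/b (o(b) = √(2 - 1)/b = √1/b = 1/b)
100*70 + (o(-3) + p(-3, 4))*(-6) = 100*70 + (1/(-3) + 0)*(-6) = 7000 + (-⅓ + 0)*(-6) = 7000 - ⅓*(-6) = 7000 + 2 = 7002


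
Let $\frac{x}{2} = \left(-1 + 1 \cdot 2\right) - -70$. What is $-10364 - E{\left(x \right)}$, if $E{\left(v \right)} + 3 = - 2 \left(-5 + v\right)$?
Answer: $-10087$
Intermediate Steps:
$x = 142$ ($x = 2 \left(\left(-1 + 1 \cdot 2\right) - -70\right) = 2 \left(\left(-1 + 2\right) + 70\right) = 2 \left(1 + 70\right) = 2 \cdot 71 = 142$)
$E{\left(v \right)} = 7 - 2 v$ ($E{\left(v \right)} = -3 - 2 \left(-5 + v\right) = -3 - \left(-10 + 2 v\right) = 7 - 2 v$)
$-10364 - E{\left(x \right)} = -10364 - \left(7 - 284\right) = -10364 - -277 = -10364 + 277 = -10087$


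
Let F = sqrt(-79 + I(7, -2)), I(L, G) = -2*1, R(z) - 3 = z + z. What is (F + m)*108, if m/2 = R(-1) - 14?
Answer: -2808 + 972*I ≈ -2808.0 + 972.0*I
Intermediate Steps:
R(z) = 3 + 2*z (R(z) = 3 + (z + z) = 3 + 2*z)
I(L, G) = -2
m = -26 (m = 2*((3 + 2*(-1)) - 14) = 2*((3 - 2) - 14) = 2*(1 - 14) = 2*(-13) = -26)
F = 9*I (F = sqrt(-79 - 2) = sqrt(-81) = 9*I ≈ 9.0*I)
(F + m)*108 = (9*I - 26)*108 = (-26 + 9*I)*108 = -2808 + 972*I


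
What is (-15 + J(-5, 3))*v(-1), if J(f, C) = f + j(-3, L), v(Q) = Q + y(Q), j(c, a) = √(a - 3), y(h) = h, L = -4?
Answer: 40 - 2*I*√7 ≈ 40.0 - 5.2915*I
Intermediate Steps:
j(c, a) = √(-3 + a)
v(Q) = 2*Q (v(Q) = Q + Q = 2*Q)
J(f, C) = f + I*√7 (J(f, C) = f + √(-3 - 4) = f + √(-7) = f + I*√7)
(-15 + J(-5, 3))*v(-1) = (-15 + (-5 + I*√7))*(2*(-1)) = (-20 + I*√7)*(-2) = 40 - 2*I*√7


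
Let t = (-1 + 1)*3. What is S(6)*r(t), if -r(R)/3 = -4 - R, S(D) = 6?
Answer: 72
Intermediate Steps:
t = 0 (t = 0*3 = 0)
r(R) = 12 + 3*R (r(R) = -3*(-4 - R) = 12 + 3*R)
S(6)*r(t) = 6*(12 + 3*0) = 6*(12 + 0) = 6*12 = 72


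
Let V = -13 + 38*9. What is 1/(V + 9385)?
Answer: 1/9714 ≈ 0.00010294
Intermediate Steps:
V = 329 (V = -13 + 342 = 329)
1/(V + 9385) = 1/(329 + 9385) = 1/9714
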